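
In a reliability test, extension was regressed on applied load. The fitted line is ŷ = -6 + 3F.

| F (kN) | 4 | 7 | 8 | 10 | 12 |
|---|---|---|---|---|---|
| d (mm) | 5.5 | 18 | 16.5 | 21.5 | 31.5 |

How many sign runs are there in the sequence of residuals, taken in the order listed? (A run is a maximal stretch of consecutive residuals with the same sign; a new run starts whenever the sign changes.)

4 runs

F=4: ŷ = -6 + 3·4 = 6; r = 5.5 − 6 = -0.5
F=7: ŷ = -6 + 3·7 = 15; r = 18 − 15 = 3
F=8: ŷ = -6 + 3·8 = 18; r = 16.5 − 18 = -1.5
F=10: ŷ = -6 + 3·10 = 24; r = 21.5 − 24 = -2.5
F=12: ŷ = -6 + 3·12 = 30; r = 31.5 − 30 = 1.5
Signs: − + − − +
Runs: −×1, +×1, −×2, +×1 → 4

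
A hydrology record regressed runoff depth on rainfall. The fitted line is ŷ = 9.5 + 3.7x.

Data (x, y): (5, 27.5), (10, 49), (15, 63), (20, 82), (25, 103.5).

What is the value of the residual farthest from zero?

x=5: ŷ = 9.5 + 3.7·5 = 28; e = 27.5 − 28 = -0.5
x=10: ŷ = 9.5 + 3.7·10 = 46.5; e = 49 − 46.5 = 2.5
x=15: ŷ = 9.5 + 3.7·15 = 65; e = 63 − 65 = -2
x=20: ŷ = 9.5 + 3.7·20 = 83.5; e = 82 − 83.5 = -1.5
x=25: ŷ = 9.5 + 3.7·25 = 102; e = 103.5 − 102 = 1.5
Largest |e| is 2.5 at x = 10, residual 2.5.

e = 2.5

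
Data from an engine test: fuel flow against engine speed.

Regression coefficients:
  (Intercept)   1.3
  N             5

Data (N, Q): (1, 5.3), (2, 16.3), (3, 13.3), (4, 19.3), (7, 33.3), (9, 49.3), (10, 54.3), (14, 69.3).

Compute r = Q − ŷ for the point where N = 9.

r = 3

ŷ = 1.3 + 5·9 = 46.3
r = 49.3 − 46.3 = 3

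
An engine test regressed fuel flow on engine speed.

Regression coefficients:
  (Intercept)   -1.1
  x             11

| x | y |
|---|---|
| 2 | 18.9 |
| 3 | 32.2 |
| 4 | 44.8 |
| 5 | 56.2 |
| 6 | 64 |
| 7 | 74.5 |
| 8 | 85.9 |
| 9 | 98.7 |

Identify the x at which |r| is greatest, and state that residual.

x=2: ŷ = -1.1 + 11·2 = 20.9; r = 18.9 − 20.9 = -2
x=3: ŷ = -1.1 + 11·3 = 31.9; r = 32.2 − 31.9 = 0.3
x=4: ŷ = -1.1 + 11·4 = 42.9; r = 44.8 − 42.9 = 1.9
x=5: ŷ = -1.1 + 11·5 = 53.9; r = 56.2 − 53.9 = 2.3
x=6: ŷ = -1.1 + 11·6 = 64.9; r = 64 − 64.9 = -0.9
x=7: ŷ = -1.1 + 11·7 = 75.9; r = 74.5 − 75.9 = -1.4
x=8: ŷ = -1.1 + 11·8 = 86.9; r = 85.9 − 86.9 = -1
x=9: ŷ = -1.1 + 11·9 = 97.9; r = 98.7 − 97.9 = 0.8
Largest |r| is 2.3 at x = 5, residual 2.3.

x = 5, r = 2.3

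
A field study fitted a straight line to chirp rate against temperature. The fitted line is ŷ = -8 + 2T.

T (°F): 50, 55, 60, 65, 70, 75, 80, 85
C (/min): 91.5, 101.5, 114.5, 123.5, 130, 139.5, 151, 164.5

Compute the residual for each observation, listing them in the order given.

-0.5, -0.5, 2.5, 1.5, -2, -2.5, -1, 2.5

T=50: ŷ = -8 + 2·50 = 92; e = 91.5 − 92 = -0.5
T=55: ŷ = -8 + 2·55 = 102; e = 101.5 − 102 = -0.5
T=60: ŷ = -8 + 2·60 = 112; e = 114.5 − 112 = 2.5
T=65: ŷ = -8 + 2·65 = 122; e = 123.5 − 122 = 1.5
T=70: ŷ = -8 + 2·70 = 132; e = 130 − 132 = -2
T=75: ŷ = -8 + 2·75 = 142; e = 139.5 − 142 = -2.5
T=80: ŷ = -8 + 2·80 = 152; e = 151 − 152 = -1
T=85: ŷ = -8 + 2·85 = 162; e = 164.5 − 162 = 2.5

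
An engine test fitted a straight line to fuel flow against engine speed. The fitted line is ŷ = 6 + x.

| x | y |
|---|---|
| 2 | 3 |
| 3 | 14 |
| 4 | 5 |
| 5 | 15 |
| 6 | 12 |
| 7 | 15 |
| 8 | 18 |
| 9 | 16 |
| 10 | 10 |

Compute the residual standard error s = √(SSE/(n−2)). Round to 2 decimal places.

x=2: ŷ = 6 + 2 = 8; e = 3 − 8 = -5
x=3: ŷ = 6 + 3 = 9; e = 14 − 9 = 5
x=4: ŷ = 6 + 4 = 10; e = 5 − 10 = -5
x=5: ŷ = 6 + 5 = 11; e = 15 − 11 = 4
x=6: ŷ = 6 + 6 = 12; e = 12 − 12 = 0
x=7: ŷ = 6 + 7 = 13; e = 15 − 13 = 2
x=8: ŷ = 6 + 8 = 14; e = 18 − 14 = 4
x=9: ŷ = 6 + 9 = 15; e = 16 − 15 = 1
x=10: ŷ = 6 + 10 = 16; e = 10 − 16 = -6
SSE = 25 + 25 + 25 + 16 + 0 + 4 + 16 + 1 + 36 = 148
s = √(148/7) = √21.1429 ≈ 4.60

s = 4.60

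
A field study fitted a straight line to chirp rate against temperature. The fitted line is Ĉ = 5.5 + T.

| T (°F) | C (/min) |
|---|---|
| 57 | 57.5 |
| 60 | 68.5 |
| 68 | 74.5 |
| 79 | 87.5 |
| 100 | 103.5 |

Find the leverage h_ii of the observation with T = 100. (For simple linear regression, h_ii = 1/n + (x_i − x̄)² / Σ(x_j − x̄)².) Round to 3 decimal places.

T̄ = (57 + 60 + 68 + 79 + 100)/5 = 72.8
Σ(T − T̄)² = 249.64 + 163.84 + 23.04 + 38.44 + 739.84 = 1214.8
h = 1/5 + (27.2)²/1214.8 = 0.2 + 0.609022 = 0.809

h = 0.809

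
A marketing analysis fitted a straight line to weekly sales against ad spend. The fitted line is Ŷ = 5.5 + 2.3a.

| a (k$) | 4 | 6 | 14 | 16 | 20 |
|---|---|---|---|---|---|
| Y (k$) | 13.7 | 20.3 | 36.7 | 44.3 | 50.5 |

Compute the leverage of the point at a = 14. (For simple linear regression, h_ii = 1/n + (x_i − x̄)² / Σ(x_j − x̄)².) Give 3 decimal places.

h = 0.222

ā = (4 + 6 + 14 + 16 + 20)/5 = 12
Σ(a − ā)² = 64 + 36 + 4 + 16 + 64 = 184
h = 1/5 + (2)²/184 = 0.2 + 0.0217391 = 0.222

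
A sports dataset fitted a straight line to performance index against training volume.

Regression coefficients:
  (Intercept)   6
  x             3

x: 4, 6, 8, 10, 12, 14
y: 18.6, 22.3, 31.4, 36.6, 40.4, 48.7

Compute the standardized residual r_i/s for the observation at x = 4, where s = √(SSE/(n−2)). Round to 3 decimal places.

x=4: ŷ = 6 + 3·4 = 18; r = 18.6 − 18 = 0.6
x=6: ŷ = 6 + 3·6 = 24; r = 22.3 − 24 = -1.7
x=8: ŷ = 6 + 3·8 = 30; r = 31.4 − 30 = 1.4
x=10: ŷ = 6 + 3·10 = 36; r = 36.6 − 36 = 0.6
x=12: ŷ = 6 + 3·12 = 42; r = 40.4 − 42 = -1.6
x=14: ŷ = 6 + 3·14 = 48; r = 48.7 − 48 = 0.7
SSE = 0.36 + 2.89 + 1.96 + 0.36 + 2.56 + 0.49 = 8.62
s = √(8.62/4) = 1.46799
r/s = 0.6 / 1.46799 = 0.409

0.409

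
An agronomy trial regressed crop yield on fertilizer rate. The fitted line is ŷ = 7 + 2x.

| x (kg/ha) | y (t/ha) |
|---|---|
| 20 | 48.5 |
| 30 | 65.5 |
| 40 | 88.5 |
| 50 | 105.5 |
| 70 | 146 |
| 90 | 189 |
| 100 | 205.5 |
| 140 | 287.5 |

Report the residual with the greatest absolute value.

e = 2

x=20: ŷ = 7 + 2·20 = 47; e = 48.5 − 47 = 1.5
x=30: ŷ = 7 + 2·30 = 67; e = 65.5 − 67 = -1.5
x=40: ŷ = 7 + 2·40 = 87; e = 88.5 − 87 = 1.5
x=50: ŷ = 7 + 2·50 = 107; e = 105.5 − 107 = -1.5
x=70: ŷ = 7 + 2·70 = 147; e = 146 − 147 = -1
x=90: ŷ = 7 + 2·90 = 187; e = 189 − 187 = 2
x=100: ŷ = 7 + 2·100 = 207; e = 205.5 − 207 = -1.5
x=140: ŷ = 7 + 2·140 = 287; e = 287.5 − 287 = 0.5
Largest |e| is 2 at x = 90, residual 2.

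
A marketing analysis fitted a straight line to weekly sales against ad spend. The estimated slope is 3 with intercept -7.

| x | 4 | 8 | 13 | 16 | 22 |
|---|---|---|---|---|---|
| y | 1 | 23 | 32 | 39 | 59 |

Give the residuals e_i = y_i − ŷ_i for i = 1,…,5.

x=4: ŷ = -7 + 3·4 = 5; e = 1 − 5 = -4
x=8: ŷ = -7 + 3·8 = 17; e = 23 − 17 = 6
x=13: ŷ = -7 + 3·13 = 32; e = 32 − 32 = 0
x=16: ŷ = -7 + 3·16 = 41; e = 39 − 41 = -2
x=22: ŷ = -7 + 3·22 = 59; e = 59 − 59 = 0

-4, 6, 0, -2, 0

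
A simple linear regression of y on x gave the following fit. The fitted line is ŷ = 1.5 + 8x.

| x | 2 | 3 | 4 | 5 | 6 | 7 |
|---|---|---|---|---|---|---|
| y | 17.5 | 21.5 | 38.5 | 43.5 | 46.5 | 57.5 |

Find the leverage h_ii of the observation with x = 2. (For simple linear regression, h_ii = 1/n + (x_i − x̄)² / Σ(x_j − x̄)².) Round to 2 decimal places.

x̄ = (2 + 3 + 4 + 5 + 6 + 7)/6 = 4.5
Σ(x − x̄)² = 6.25 + 2.25 + 0.25 + 0.25 + 2.25 + 6.25 = 17.5
h = 1/6 + (-2.5)²/17.5 = 0.166667 + 0.357143 = 0.52

h = 0.52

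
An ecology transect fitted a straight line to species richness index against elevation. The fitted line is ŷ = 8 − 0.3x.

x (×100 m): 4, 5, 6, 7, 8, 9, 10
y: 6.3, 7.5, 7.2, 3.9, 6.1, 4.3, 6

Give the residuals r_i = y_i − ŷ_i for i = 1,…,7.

x=4: ŷ = 8 − 0.3·4 = 6.8; r = 6.3 − 6.8 = -0.5
x=5: ŷ = 8 − 0.3·5 = 6.5; r = 7.5 − 6.5 = 1
x=6: ŷ = 8 − 0.3·6 = 6.2; r = 7.2 − 6.2 = 1
x=7: ŷ = 8 − 0.3·7 = 5.9; r = 3.9 − 5.9 = -2
x=8: ŷ = 8 − 0.3·8 = 5.6; r = 6.1 − 5.6 = 0.5
x=9: ŷ = 8 − 0.3·9 = 5.3; r = 4.3 − 5.3 = -1
x=10: ŷ = 8 − 0.3·10 = 5; r = 6 − 5 = 1

-0.5, 1, 1, -2, 0.5, -1, 1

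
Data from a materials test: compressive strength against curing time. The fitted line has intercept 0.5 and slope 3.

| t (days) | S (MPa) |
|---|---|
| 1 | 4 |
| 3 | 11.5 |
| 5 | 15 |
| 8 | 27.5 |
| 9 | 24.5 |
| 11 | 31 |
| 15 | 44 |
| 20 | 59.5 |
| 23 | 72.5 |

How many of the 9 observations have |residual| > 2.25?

t=1: ŷ = 0.5 + 3·1 = 3.5; e = 4 − 3.5 = 0.5
t=3: ŷ = 0.5 + 3·3 = 9.5; e = 11.5 − 9.5 = 2
t=5: ŷ = 0.5 + 3·5 = 15.5; e = 15 − 15.5 = -0.5
t=8: ŷ = 0.5 + 3·8 = 24.5; e = 27.5 − 24.5 = 3
t=9: ŷ = 0.5 + 3·9 = 27.5; e = 24.5 − 27.5 = -3
t=11: ŷ = 0.5 + 3·11 = 33.5; e = 31 − 33.5 = -2.5
t=15: ŷ = 0.5 + 3·15 = 45.5; e = 44 − 45.5 = -1.5
t=20: ŷ = 0.5 + 3·20 = 60.5; e = 59.5 − 60.5 = -1
t=23: ŷ = 0.5 + 3·23 = 69.5; e = 72.5 − 69.5 = 3
|e| > 2.25: t=8 (|e|=3), t=9 (|e|=3), t=11 (|e|=2.5), t=23 (|e|=3) → 4

4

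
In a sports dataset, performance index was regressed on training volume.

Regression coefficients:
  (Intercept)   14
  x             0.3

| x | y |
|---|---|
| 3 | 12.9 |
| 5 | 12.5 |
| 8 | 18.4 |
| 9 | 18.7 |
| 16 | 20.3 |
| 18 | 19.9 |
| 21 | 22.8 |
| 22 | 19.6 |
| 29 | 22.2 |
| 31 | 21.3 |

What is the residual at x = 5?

ŷ = 14 + 0.3·5 = 15.5
r = 12.5 − 15.5 = -3

r = -3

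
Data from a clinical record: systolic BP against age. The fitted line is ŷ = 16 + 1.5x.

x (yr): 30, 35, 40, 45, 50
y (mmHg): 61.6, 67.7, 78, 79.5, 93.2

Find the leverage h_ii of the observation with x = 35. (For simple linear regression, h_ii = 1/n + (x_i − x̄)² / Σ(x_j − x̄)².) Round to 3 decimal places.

h = 0.300

x̄ = (30 + 35 + 40 + 45 + 50)/5 = 40
Σ(x − x̄)² = 100 + 25 + 0 + 25 + 100 = 250
h = 1/5 + (-5)²/250 = 0.2 + 0.1 = 0.300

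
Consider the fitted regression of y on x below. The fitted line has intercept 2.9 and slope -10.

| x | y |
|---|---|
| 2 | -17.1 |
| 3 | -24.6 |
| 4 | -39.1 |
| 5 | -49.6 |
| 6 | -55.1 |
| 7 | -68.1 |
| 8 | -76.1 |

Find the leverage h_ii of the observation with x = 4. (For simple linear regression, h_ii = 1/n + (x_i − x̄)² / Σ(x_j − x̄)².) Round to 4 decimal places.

h = 0.1786

x̄ = (2 + 3 + 4 + 5 + 6 + 7 + 8)/7 = 5
Σ(x − x̄)² = 9 + 4 + 1 + 0 + 1 + 4 + 9 = 28
h = 1/7 + (-1)²/28 = 0.142857 + 0.0357143 = 0.1786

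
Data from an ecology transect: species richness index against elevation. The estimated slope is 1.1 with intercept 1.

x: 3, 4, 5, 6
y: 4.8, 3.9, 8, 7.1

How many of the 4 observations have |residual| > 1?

2

x=3: ŷ = 1 + 1.1·3 = 4.3; r = 4.8 − 4.3 = 0.5
x=4: ŷ = 1 + 1.1·4 = 5.4; r = 3.9 − 5.4 = -1.5
x=5: ŷ = 1 + 1.1·5 = 6.5; r = 8 − 6.5 = 1.5
x=6: ŷ = 1 + 1.1·6 = 7.6; r = 7.1 − 7.6 = -0.5
|r| > 1: x=4 (|r|=1.5), x=5 (|r|=1.5) → 2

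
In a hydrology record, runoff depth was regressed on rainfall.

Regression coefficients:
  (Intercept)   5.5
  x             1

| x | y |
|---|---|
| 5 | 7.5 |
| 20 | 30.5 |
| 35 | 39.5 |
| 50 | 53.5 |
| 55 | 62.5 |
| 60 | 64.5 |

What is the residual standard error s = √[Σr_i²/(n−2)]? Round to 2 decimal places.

s = 3.32

x=5: ŷ = 5.5 + 5 = 10.5; r = 7.5 − 10.5 = -3
x=20: ŷ = 5.5 + 20 = 25.5; r = 30.5 − 25.5 = 5
x=35: ŷ = 5.5 + 35 = 40.5; r = 39.5 − 40.5 = -1
x=50: ŷ = 5.5 + 50 = 55.5; r = 53.5 − 55.5 = -2
x=55: ŷ = 5.5 + 55 = 60.5; r = 62.5 − 60.5 = 2
x=60: ŷ = 5.5 + 60 = 65.5; r = 64.5 − 65.5 = -1
SSE = 9 + 25 + 1 + 4 + 4 + 1 = 44
s = √(44/4) = √11 ≈ 3.32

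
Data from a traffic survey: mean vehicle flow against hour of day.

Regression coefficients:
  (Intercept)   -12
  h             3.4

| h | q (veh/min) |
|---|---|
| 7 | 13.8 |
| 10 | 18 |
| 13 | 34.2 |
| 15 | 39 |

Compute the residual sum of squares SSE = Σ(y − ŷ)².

h=7: ŷ = -12 + 3.4·7 = 11.8; e = 13.8 − 11.8 = 2
h=10: ŷ = -12 + 3.4·10 = 22; e = 18 − 22 = -4
h=13: ŷ = -12 + 3.4·13 = 32.2; e = 34.2 − 32.2 = 2
h=15: ŷ = -12 + 3.4·15 = 39; e = 39 − 39 = 0
SSE = 4 + 16 + 4 + 0 = 24

SSE = 24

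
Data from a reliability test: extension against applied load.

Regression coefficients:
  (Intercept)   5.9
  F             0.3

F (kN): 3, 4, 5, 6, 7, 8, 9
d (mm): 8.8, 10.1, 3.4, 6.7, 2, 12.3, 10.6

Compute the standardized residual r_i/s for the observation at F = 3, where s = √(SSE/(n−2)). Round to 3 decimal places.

F=3: d̂ = 5.9 + 0.3·3 = 6.8; r = 8.8 − 6.8 = 2
F=4: d̂ = 5.9 + 0.3·4 = 7.1; r = 10.1 − 7.1 = 3
F=5: d̂ = 5.9 + 0.3·5 = 7.4; r = 3.4 − 7.4 = -4
F=6: d̂ = 5.9 + 0.3·6 = 7.7; r = 6.7 − 7.7 = -1
F=7: d̂ = 5.9 + 0.3·7 = 8; r = 2 − 8 = -6
F=8: d̂ = 5.9 + 0.3·8 = 8.3; r = 12.3 − 8.3 = 4
F=9: d̂ = 5.9 + 0.3·9 = 8.6; r = 10.6 − 8.6 = 2
SSE = 4 + 9 + 16 + 1 + 36 + 16 + 4 = 86
s = √(86/5) = 4.14729
r/s = 2 / 4.14729 = 0.482

0.482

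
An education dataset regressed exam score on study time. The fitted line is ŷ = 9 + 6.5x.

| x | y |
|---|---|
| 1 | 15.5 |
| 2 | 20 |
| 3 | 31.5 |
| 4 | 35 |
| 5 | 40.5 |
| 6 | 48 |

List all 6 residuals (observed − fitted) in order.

0, -2, 3, 0, -1, 0

x=1: ŷ = 9 + 6.5·1 = 15.5; r = 15.5 − 15.5 = 0
x=2: ŷ = 9 + 6.5·2 = 22; r = 20 − 22 = -2
x=3: ŷ = 9 + 6.5·3 = 28.5; r = 31.5 − 28.5 = 3
x=4: ŷ = 9 + 6.5·4 = 35; r = 35 − 35 = 0
x=5: ŷ = 9 + 6.5·5 = 41.5; r = 40.5 − 41.5 = -1
x=6: ŷ = 9 + 6.5·6 = 48; r = 48 − 48 = 0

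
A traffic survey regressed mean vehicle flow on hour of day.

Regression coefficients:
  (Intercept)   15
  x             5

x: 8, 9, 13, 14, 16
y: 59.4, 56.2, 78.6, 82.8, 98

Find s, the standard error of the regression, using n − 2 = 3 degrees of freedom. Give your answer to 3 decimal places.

x=8: ŷ = 15 + 5·8 = 55; r = 59.4 − 55 = 4.4
x=9: ŷ = 15 + 5·9 = 60; r = 56.2 − 60 = -3.8
x=13: ŷ = 15 + 5·13 = 80; r = 78.6 − 80 = -1.4
x=14: ŷ = 15 + 5·14 = 85; r = 82.8 − 85 = -2.2
x=16: ŷ = 15 + 5·16 = 95; r = 98 − 95 = 3
SSE = 19.36 + 14.44 + 1.96 + 4.84 + 9 = 49.6
s = √(49.6/3) = √16.5333 ≈ 4.066

s = 4.066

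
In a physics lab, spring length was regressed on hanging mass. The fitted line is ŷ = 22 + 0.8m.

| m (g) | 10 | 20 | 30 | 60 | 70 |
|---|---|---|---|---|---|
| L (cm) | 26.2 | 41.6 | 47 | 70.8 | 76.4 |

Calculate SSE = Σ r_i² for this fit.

m=10: ŷ = 22 + 0.8·10 = 30; r = 26.2 − 30 = -3.8
m=20: ŷ = 22 + 0.8·20 = 38; r = 41.6 − 38 = 3.6
m=30: ŷ = 22 + 0.8·30 = 46; r = 47 − 46 = 1
m=60: ŷ = 22 + 0.8·60 = 70; r = 70.8 − 70 = 0.8
m=70: ŷ = 22 + 0.8·70 = 78; r = 76.4 − 78 = -1.6
SSE = 14.44 + 12.96 + 1 + 0.64 + 2.56 = 31.6

SSE = 31.6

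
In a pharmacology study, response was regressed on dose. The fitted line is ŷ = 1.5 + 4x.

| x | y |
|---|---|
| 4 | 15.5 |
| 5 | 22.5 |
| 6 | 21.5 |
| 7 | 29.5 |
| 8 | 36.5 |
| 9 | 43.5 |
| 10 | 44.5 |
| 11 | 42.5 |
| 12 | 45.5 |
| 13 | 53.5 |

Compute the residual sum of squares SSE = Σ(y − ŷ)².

x=4: ŷ = 1.5 + 4·4 = 17.5; r = 15.5 − 17.5 = -2
x=5: ŷ = 1.5 + 4·5 = 21.5; r = 22.5 − 21.5 = 1
x=6: ŷ = 1.5 + 4·6 = 25.5; r = 21.5 − 25.5 = -4
x=7: ŷ = 1.5 + 4·7 = 29.5; r = 29.5 − 29.5 = 0
x=8: ŷ = 1.5 + 4·8 = 33.5; r = 36.5 − 33.5 = 3
x=9: ŷ = 1.5 + 4·9 = 37.5; r = 43.5 − 37.5 = 6
x=10: ŷ = 1.5 + 4·10 = 41.5; r = 44.5 − 41.5 = 3
x=11: ŷ = 1.5 + 4·11 = 45.5; r = 42.5 − 45.5 = -3
x=12: ŷ = 1.5 + 4·12 = 49.5; r = 45.5 − 49.5 = -4
x=13: ŷ = 1.5 + 4·13 = 53.5; r = 53.5 − 53.5 = 0
SSE = 4 + 1 + 16 + 0 + 9 + 36 + 9 + 9 + 16 + 0 = 100

SSE = 100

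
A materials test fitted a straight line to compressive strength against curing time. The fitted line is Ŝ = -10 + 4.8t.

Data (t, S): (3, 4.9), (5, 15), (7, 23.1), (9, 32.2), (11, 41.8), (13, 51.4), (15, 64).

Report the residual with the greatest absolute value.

t=3: Ŝ = -10 + 4.8·3 = 4.4; r = 4.9 − 4.4 = 0.5
t=5: Ŝ = -10 + 4.8·5 = 14; r = 15 − 14 = 1
t=7: Ŝ = -10 + 4.8·7 = 23.6; r = 23.1 − 23.6 = -0.5
t=9: Ŝ = -10 + 4.8·9 = 33.2; r = 32.2 − 33.2 = -1
t=11: Ŝ = -10 + 4.8·11 = 42.8; r = 41.8 − 42.8 = -1
t=13: Ŝ = -10 + 4.8·13 = 52.4; r = 51.4 − 52.4 = -1
t=15: Ŝ = -10 + 4.8·15 = 62; r = 64 − 62 = 2
Largest |r| is 2 at t = 15, residual 2.

r = 2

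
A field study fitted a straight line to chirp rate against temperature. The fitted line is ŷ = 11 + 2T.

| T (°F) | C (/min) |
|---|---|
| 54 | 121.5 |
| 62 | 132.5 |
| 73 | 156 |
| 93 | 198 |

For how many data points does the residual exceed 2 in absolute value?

T=54: ŷ = 11 + 2·54 = 119; r = 121.5 − 119 = 2.5
T=62: ŷ = 11 + 2·62 = 135; r = 132.5 − 135 = -2.5
T=73: ŷ = 11 + 2·73 = 157; r = 156 − 157 = -1
T=93: ŷ = 11 + 2·93 = 197; r = 198 − 197 = 1
|r| > 2: T=54 (|r|=2.5), T=62 (|r|=2.5) → 2

2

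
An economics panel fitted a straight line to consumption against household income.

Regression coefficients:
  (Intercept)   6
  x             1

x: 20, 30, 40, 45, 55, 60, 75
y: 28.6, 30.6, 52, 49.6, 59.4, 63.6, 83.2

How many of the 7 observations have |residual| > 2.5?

x=20: ŷ = 6 + 20 = 26; e = 28.6 − 26 = 2.6
x=30: ŷ = 6 + 30 = 36; e = 30.6 − 36 = -5.4
x=40: ŷ = 6 + 40 = 46; e = 52 − 46 = 6
x=45: ŷ = 6 + 45 = 51; e = 49.6 − 51 = -1.4
x=55: ŷ = 6 + 55 = 61; e = 59.4 − 61 = -1.6
x=60: ŷ = 6 + 60 = 66; e = 63.6 − 66 = -2.4
x=75: ŷ = 6 + 75 = 81; e = 83.2 − 81 = 2.2
|e| > 2.5: x=20 (|e|=2.6), x=30 (|e|=5.4), x=40 (|e|=6) → 3

3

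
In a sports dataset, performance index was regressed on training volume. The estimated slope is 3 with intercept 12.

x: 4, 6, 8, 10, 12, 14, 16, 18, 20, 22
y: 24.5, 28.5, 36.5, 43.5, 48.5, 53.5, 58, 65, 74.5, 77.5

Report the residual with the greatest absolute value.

x=4: ŷ = 12 + 3·4 = 24; e = 24.5 − 24 = 0.5
x=6: ŷ = 12 + 3·6 = 30; e = 28.5 − 30 = -1.5
x=8: ŷ = 12 + 3·8 = 36; e = 36.5 − 36 = 0.5
x=10: ŷ = 12 + 3·10 = 42; e = 43.5 − 42 = 1.5
x=12: ŷ = 12 + 3·12 = 48; e = 48.5 − 48 = 0.5
x=14: ŷ = 12 + 3·14 = 54; e = 53.5 − 54 = -0.5
x=16: ŷ = 12 + 3·16 = 60; e = 58 − 60 = -2
x=18: ŷ = 12 + 3·18 = 66; e = 65 − 66 = -1
x=20: ŷ = 12 + 3·20 = 72; e = 74.5 − 72 = 2.5
x=22: ŷ = 12 + 3·22 = 78; e = 77.5 − 78 = -0.5
Largest |e| is 2.5 at x = 20, residual 2.5.

e = 2.5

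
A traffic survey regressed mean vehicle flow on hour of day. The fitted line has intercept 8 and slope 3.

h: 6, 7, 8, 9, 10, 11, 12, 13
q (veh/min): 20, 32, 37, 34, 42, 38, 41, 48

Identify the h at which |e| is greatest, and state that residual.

h=6: ŷ = 8 + 3·6 = 26; e = 20 − 26 = -6
h=7: ŷ = 8 + 3·7 = 29; e = 32 − 29 = 3
h=8: ŷ = 8 + 3·8 = 32; e = 37 − 32 = 5
h=9: ŷ = 8 + 3·9 = 35; e = 34 − 35 = -1
h=10: ŷ = 8 + 3·10 = 38; e = 42 − 38 = 4
h=11: ŷ = 8 + 3·11 = 41; e = 38 − 41 = -3
h=12: ŷ = 8 + 3·12 = 44; e = 41 − 44 = -3
h=13: ŷ = 8 + 3·13 = 47; e = 48 − 47 = 1
Largest |e| is 6 at h = 6, residual -6.

h = 6, e = -6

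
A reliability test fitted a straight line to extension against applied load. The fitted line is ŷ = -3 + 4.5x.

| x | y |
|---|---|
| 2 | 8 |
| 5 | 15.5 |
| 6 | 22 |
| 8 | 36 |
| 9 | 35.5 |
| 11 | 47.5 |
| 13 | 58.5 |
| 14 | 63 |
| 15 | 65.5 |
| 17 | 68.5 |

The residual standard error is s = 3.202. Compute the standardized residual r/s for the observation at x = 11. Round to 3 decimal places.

ŷ = -3 + 4.5·11 = 46.5
r = 47.5 − 46.5 = 1
r/s = 1 / 3.202 = 0.312

0.312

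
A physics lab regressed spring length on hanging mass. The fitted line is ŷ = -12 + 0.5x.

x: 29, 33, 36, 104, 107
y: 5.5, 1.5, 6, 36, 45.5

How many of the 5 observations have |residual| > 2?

4

x=29: ŷ = -12 + 0.5·29 = 2.5; e = 5.5 − 2.5 = 3
x=33: ŷ = -12 + 0.5·33 = 4.5; e = 1.5 − 4.5 = -3
x=36: ŷ = -12 + 0.5·36 = 6; e = 6 − 6 = 0
x=104: ŷ = -12 + 0.5·104 = 40; e = 36 − 40 = -4
x=107: ŷ = -12 + 0.5·107 = 41.5; e = 45.5 − 41.5 = 4
|e| > 2: x=29 (|e|=3), x=33 (|e|=3), x=104 (|e|=4), x=107 (|e|=4) → 4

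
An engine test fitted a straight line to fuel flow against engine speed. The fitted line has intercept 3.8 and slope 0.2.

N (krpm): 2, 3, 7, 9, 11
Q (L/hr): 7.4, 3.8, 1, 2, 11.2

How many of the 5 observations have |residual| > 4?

2

N=2: ŷ = 3.8 + 0.2·2 = 4.2; e = 7.4 − 4.2 = 3.2
N=3: ŷ = 3.8 + 0.2·3 = 4.4; e = 3.8 − 4.4 = -0.6
N=7: ŷ = 3.8 + 0.2·7 = 5.2; e = 1 − 5.2 = -4.2
N=9: ŷ = 3.8 + 0.2·9 = 5.6; e = 2 − 5.6 = -3.6
N=11: ŷ = 3.8 + 0.2·11 = 6; e = 11.2 − 6 = 5.2
|e| > 4: N=7 (|e|=4.2), N=11 (|e|=5.2) → 2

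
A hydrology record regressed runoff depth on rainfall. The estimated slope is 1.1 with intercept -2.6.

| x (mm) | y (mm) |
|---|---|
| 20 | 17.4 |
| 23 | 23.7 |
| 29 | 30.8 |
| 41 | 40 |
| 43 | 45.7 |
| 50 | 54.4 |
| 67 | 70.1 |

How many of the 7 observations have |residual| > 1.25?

4

x=20: ŷ = -2.6 + 1.1·20 = 19.4; r = 17.4 − 19.4 = -2
x=23: ŷ = -2.6 + 1.1·23 = 22.7; r = 23.7 − 22.7 = 1
x=29: ŷ = -2.6 + 1.1·29 = 29.3; r = 30.8 − 29.3 = 1.5
x=41: ŷ = -2.6 + 1.1·41 = 42.5; r = 40 − 42.5 = -2.5
x=43: ŷ = -2.6 + 1.1·43 = 44.7; r = 45.7 − 44.7 = 1
x=50: ŷ = -2.6 + 1.1·50 = 52.4; r = 54.4 − 52.4 = 2
x=67: ŷ = -2.6 + 1.1·67 = 71.1; r = 70.1 − 71.1 = -1
|r| > 1.25: x=20 (|r|=2), x=29 (|r|=1.5), x=41 (|r|=2.5), x=50 (|r|=2) → 4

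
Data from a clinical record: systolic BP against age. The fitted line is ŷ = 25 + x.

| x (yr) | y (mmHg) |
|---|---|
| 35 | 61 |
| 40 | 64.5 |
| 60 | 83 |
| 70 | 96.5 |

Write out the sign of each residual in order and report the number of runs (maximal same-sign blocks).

x=35: ŷ = 25 + 35 = 60; r = 61 − 60 = 1
x=40: ŷ = 25 + 40 = 65; r = 64.5 − 65 = -0.5
x=60: ŷ = 25 + 60 = 85; r = 83 − 85 = -2
x=70: ŷ = 25 + 70 = 95; r = 96.5 − 95 = 1.5
Signs: + − − +
Runs: +×1, −×2, +×1 → 3

3 runs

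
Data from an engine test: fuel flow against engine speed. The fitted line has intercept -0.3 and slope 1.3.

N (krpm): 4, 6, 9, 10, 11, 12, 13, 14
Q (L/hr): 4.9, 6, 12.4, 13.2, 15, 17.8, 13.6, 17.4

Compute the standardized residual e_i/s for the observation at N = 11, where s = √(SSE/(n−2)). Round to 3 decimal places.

N=4: ŷ = -0.3 + 1.3·4 = 4.9; e = 4.9 − 4.9 = 0
N=6: ŷ = -0.3 + 1.3·6 = 7.5; e = 6 − 7.5 = -1.5
N=9: ŷ = -0.3 + 1.3·9 = 11.4; e = 12.4 − 11.4 = 1
N=10: ŷ = -0.3 + 1.3·10 = 12.7; e = 13.2 − 12.7 = 0.5
N=11: ŷ = -0.3 + 1.3·11 = 14; e = 15 − 14 = 1
N=12: ŷ = -0.3 + 1.3·12 = 15.3; e = 17.8 − 15.3 = 2.5
N=13: ŷ = -0.3 + 1.3·13 = 16.6; e = 13.6 − 16.6 = -3
N=14: ŷ = -0.3 + 1.3·14 = 17.9; e = 17.4 − 17.9 = -0.5
SSE = 0 + 2.25 + 1 + 0.25 + 1 + 6.25 + 9 + 0.25 = 20
s = √(20/6) = 1.82574
e/s = 1 / 1.82574 = 0.548

0.548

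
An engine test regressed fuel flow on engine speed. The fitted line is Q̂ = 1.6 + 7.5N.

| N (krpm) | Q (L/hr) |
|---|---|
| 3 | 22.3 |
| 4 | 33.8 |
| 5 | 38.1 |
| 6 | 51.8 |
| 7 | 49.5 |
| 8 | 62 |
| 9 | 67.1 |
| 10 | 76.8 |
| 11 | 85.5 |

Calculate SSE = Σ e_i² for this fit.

N=3: Q̂ = 1.6 + 7.5·3 = 24.1; e = 22.3 − 24.1 = -1.8
N=4: Q̂ = 1.6 + 7.5·4 = 31.6; e = 33.8 − 31.6 = 2.2
N=5: Q̂ = 1.6 + 7.5·5 = 39.1; e = 38.1 − 39.1 = -1
N=6: Q̂ = 1.6 + 7.5·6 = 46.6; e = 51.8 − 46.6 = 5.2
N=7: Q̂ = 1.6 + 7.5·7 = 54.1; e = 49.5 − 54.1 = -4.6
N=8: Q̂ = 1.6 + 7.5·8 = 61.6; e = 62 − 61.6 = 0.4
N=9: Q̂ = 1.6 + 7.5·9 = 69.1; e = 67.1 − 69.1 = -2
N=10: Q̂ = 1.6 + 7.5·10 = 76.6; e = 76.8 − 76.6 = 0.2
N=11: Q̂ = 1.6 + 7.5·11 = 84.1; e = 85.5 − 84.1 = 1.4
SSE = 3.24 + 4.84 + 1 + 27.04 + 21.16 + 0.16 + 4 + 0.04 + 1.96 = 63.44

SSE = 63.44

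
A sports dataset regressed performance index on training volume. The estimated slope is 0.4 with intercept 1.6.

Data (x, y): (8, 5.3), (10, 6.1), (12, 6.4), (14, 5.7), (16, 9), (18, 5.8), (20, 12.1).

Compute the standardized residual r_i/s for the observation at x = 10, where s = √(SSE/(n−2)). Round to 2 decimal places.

x=8: ŷ = 1.6 + 0.4·8 = 4.8; r = 5.3 − 4.8 = 0.5
x=10: ŷ = 1.6 + 0.4·10 = 5.6; r = 6.1 − 5.6 = 0.5
x=12: ŷ = 1.6 + 0.4·12 = 6.4; r = 6.4 − 6.4 = 0
x=14: ŷ = 1.6 + 0.4·14 = 7.2; r = 5.7 − 7.2 = -1.5
x=16: ŷ = 1.6 + 0.4·16 = 8; r = 9 − 8 = 1
x=18: ŷ = 1.6 + 0.4·18 = 8.8; r = 5.8 − 8.8 = -3
x=20: ŷ = 1.6 + 0.4·20 = 9.6; r = 12.1 − 9.6 = 2.5
SSE = 0.25 + 0.25 + 0 + 2.25 + 1 + 9 + 6.25 = 19
s = √(19/5) = 1.94936
r/s = 0.5 / 1.94936 = 0.26

0.26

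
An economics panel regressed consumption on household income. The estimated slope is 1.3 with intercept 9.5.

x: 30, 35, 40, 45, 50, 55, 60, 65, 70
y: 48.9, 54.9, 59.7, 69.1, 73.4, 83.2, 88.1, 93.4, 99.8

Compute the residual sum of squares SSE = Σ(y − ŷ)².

SSE = 11.88

x=30: ŷ = 9.5 + 1.3·30 = 48.5; e = 48.9 − 48.5 = 0.4
x=35: ŷ = 9.5 + 1.3·35 = 55; e = 54.9 − 55 = -0.1
x=40: ŷ = 9.5 + 1.3·40 = 61.5; e = 59.7 − 61.5 = -1.8
x=45: ŷ = 9.5 + 1.3·45 = 68; e = 69.1 − 68 = 1.1
x=50: ŷ = 9.5 + 1.3·50 = 74.5; e = 73.4 − 74.5 = -1.1
x=55: ŷ = 9.5 + 1.3·55 = 81; e = 83.2 − 81 = 2.2
x=60: ŷ = 9.5 + 1.3·60 = 87.5; e = 88.1 − 87.5 = 0.6
x=65: ŷ = 9.5 + 1.3·65 = 94; e = 93.4 − 94 = -0.6
x=70: ŷ = 9.5 + 1.3·70 = 100.5; e = 99.8 − 100.5 = -0.7
SSE = 0.16 + 0.01 + 3.24 + 1.21 + 1.21 + 4.84 + 0.36 + 0.36 + 0.49 = 11.88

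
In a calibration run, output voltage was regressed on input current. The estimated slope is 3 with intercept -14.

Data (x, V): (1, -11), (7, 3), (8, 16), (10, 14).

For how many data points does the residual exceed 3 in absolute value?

x=1: ŷ = -14 + 3·1 = -11; r = -11 − (-11) = 0
x=7: ŷ = -14 + 3·7 = 7; r = 3 − 7 = -4
x=8: ŷ = -14 + 3·8 = 10; r = 16 − 10 = 6
x=10: ŷ = -14 + 3·10 = 16; r = 14 − 16 = -2
|r| > 3: x=7 (|r|=4), x=8 (|r|=6) → 2

2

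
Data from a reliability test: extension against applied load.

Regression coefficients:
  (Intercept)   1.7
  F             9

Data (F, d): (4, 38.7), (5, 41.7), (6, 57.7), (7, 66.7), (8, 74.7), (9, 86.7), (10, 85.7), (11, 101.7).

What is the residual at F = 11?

r = 1

d̂ = 1.7 + 9·11 = 100.7
r = 101.7 − 100.7 = 1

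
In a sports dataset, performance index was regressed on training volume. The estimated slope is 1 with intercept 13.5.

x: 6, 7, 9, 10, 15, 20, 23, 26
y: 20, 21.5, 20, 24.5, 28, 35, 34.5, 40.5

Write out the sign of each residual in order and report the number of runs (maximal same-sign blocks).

x=6: ŷ = 13.5 + 6 = 19.5; e = 20 − 19.5 = 0.5
x=7: ŷ = 13.5 + 7 = 20.5; e = 21.5 − 20.5 = 1
x=9: ŷ = 13.5 + 9 = 22.5; e = 20 − 22.5 = -2.5
x=10: ŷ = 13.5 + 10 = 23.5; e = 24.5 − 23.5 = 1
x=15: ŷ = 13.5 + 15 = 28.5; e = 28 − 28.5 = -0.5
x=20: ŷ = 13.5 + 20 = 33.5; e = 35 − 33.5 = 1.5
x=23: ŷ = 13.5 + 23 = 36.5; e = 34.5 − 36.5 = -2
x=26: ŷ = 13.5 + 26 = 39.5; e = 40.5 − 39.5 = 1
Signs: + + − + − + − +
Runs: +×2, −×1, +×1, −×1, +×1, −×1, +×1 → 7

7 runs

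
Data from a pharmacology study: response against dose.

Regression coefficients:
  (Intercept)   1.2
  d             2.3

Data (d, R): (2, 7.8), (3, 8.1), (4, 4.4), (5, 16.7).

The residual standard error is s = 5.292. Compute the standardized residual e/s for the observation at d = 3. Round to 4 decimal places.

R̂ = 1.2 + 2.3·3 = 8.1
e = 8.1 − 8.1 = 0
e/s = 0 / 5.292 = 0.0000

0.0000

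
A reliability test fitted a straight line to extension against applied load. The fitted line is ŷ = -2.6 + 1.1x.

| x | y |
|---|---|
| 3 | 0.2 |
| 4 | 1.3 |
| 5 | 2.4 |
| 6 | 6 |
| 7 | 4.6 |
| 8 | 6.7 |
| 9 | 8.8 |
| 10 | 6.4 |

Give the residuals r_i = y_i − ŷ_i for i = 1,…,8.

-0.5, -0.5, -0.5, 2, -0.5, 0.5, 1.5, -2

x=3: ŷ = -2.6 + 1.1·3 = 0.7; r = 0.2 − 0.7 = -0.5
x=4: ŷ = -2.6 + 1.1·4 = 1.8; r = 1.3 − 1.8 = -0.5
x=5: ŷ = -2.6 + 1.1·5 = 2.9; r = 2.4 − 2.9 = -0.5
x=6: ŷ = -2.6 + 1.1·6 = 4; r = 6 − 4 = 2
x=7: ŷ = -2.6 + 1.1·7 = 5.1; r = 4.6 − 5.1 = -0.5
x=8: ŷ = -2.6 + 1.1·8 = 6.2; r = 6.7 − 6.2 = 0.5
x=9: ŷ = -2.6 + 1.1·9 = 7.3; r = 8.8 − 7.3 = 1.5
x=10: ŷ = -2.6 + 1.1·10 = 8.4; r = 6.4 − 8.4 = -2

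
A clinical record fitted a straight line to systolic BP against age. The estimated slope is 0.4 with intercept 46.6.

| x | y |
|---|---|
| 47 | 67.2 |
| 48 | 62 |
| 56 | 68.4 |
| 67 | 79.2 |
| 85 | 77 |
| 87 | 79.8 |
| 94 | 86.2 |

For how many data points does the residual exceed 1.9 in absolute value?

4

x=47: ŷ = 46.6 + 0.4·47 = 65.4; r = 67.2 − 65.4 = 1.8
x=48: ŷ = 46.6 + 0.4·48 = 65.8; r = 62 − 65.8 = -3.8
x=56: ŷ = 46.6 + 0.4·56 = 69; r = 68.4 − 69 = -0.6
x=67: ŷ = 46.6 + 0.4·67 = 73.4; r = 79.2 − 73.4 = 5.8
x=85: ŷ = 46.6 + 0.4·85 = 80.6; r = 77 − 80.6 = -3.6
x=87: ŷ = 46.6 + 0.4·87 = 81.4; r = 79.8 − 81.4 = -1.6
x=94: ŷ = 46.6 + 0.4·94 = 84.2; r = 86.2 − 84.2 = 2
|r| > 1.9: x=48 (|r|=3.8), x=67 (|r|=5.8), x=85 (|r|=3.6), x=94 (|r|=2) → 4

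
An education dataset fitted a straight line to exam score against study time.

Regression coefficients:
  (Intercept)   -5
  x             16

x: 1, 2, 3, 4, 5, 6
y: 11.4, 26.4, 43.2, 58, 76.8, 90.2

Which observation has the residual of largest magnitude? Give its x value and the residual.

x=1: ŷ = -5 + 16·1 = 11; r = 11.4 − 11 = 0.4
x=2: ŷ = -5 + 16·2 = 27; r = 26.4 − 27 = -0.6
x=3: ŷ = -5 + 16·3 = 43; r = 43.2 − 43 = 0.2
x=4: ŷ = -5 + 16·4 = 59; r = 58 − 59 = -1
x=5: ŷ = -5 + 16·5 = 75; r = 76.8 − 75 = 1.8
x=6: ŷ = -5 + 16·6 = 91; r = 90.2 − 91 = -0.8
Largest |r| is 1.8 at x = 5, residual 1.8.

x = 5, r = 1.8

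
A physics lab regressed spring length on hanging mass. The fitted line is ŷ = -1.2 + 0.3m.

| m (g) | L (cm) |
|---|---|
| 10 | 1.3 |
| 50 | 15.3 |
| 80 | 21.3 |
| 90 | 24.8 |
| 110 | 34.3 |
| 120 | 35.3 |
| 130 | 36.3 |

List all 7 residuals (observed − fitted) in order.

m=10: ŷ = -1.2 + 0.3·10 = 1.8; e = 1.3 − 1.8 = -0.5
m=50: ŷ = -1.2 + 0.3·50 = 13.8; e = 15.3 − 13.8 = 1.5
m=80: ŷ = -1.2 + 0.3·80 = 22.8; e = 21.3 − 22.8 = -1.5
m=90: ŷ = -1.2 + 0.3·90 = 25.8; e = 24.8 − 25.8 = -1
m=110: ŷ = -1.2 + 0.3·110 = 31.8; e = 34.3 − 31.8 = 2.5
m=120: ŷ = -1.2 + 0.3·120 = 34.8; e = 35.3 − 34.8 = 0.5
m=130: ŷ = -1.2 + 0.3·130 = 37.8; e = 36.3 − 37.8 = -1.5

-0.5, 1.5, -1.5, -1, 2.5, 0.5, -1.5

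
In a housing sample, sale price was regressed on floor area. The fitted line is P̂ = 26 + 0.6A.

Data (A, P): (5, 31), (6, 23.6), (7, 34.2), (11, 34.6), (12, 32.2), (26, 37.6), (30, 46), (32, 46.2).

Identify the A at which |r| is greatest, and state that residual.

A=5: P̂ = 26 + 0.6·5 = 29; r = 31 − 29 = 2
A=6: P̂ = 26 + 0.6·6 = 29.6; r = 23.6 − 29.6 = -6
A=7: P̂ = 26 + 0.6·7 = 30.2; r = 34.2 − 30.2 = 4
A=11: P̂ = 26 + 0.6·11 = 32.6; r = 34.6 − 32.6 = 2
A=12: P̂ = 26 + 0.6·12 = 33.2; r = 32.2 − 33.2 = -1
A=26: P̂ = 26 + 0.6·26 = 41.6; r = 37.6 − 41.6 = -4
A=30: P̂ = 26 + 0.6·30 = 44; r = 46 − 44 = 2
A=32: P̂ = 26 + 0.6·32 = 45.2; r = 46.2 − 45.2 = 1
Largest |r| is 6 at A = 6, residual -6.

A = 6, r = -6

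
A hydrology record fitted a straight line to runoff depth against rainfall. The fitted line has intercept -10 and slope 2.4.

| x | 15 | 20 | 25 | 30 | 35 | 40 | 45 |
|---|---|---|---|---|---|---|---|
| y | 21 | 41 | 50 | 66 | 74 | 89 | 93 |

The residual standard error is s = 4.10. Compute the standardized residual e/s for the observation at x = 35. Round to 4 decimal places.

0.0000

ŷ = -10 + 2.4·35 = 74
e = 74 − 74 = 0
e/s = 0 / 4.10 = 0.0000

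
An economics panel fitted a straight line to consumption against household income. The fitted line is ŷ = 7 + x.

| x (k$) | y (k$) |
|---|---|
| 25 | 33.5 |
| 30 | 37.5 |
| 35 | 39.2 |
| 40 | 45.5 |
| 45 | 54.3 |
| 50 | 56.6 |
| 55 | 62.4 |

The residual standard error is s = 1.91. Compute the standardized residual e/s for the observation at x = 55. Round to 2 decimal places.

0.21

ŷ = 7 + 55 = 62
e = 62.4 − 62 = 0.4
e/s = 0.4 / 1.91 = 0.21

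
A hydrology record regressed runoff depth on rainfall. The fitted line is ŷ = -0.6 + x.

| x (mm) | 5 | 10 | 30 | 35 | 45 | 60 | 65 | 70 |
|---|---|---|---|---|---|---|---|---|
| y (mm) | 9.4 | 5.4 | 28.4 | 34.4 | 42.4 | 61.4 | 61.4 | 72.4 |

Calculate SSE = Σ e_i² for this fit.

x=5: ŷ = -0.6 + 5 = 4.4; e = 9.4 − 4.4 = 5
x=10: ŷ = -0.6 + 10 = 9.4; e = 5.4 − 9.4 = -4
x=30: ŷ = -0.6 + 30 = 29.4; e = 28.4 − 29.4 = -1
x=35: ŷ = -0.6 + 35 = 34.4; e = 34.4 − 34.4 = 0
x=45: ŷ = -0.6 + 45 = 44.4; e = 42.4 − 44.4 = -2
x=60: ŷ = -0.6 + 60 = 59.4; e = 61.4 − 59.4 = 2
x=65: ŷ = -0.6 + 65 = 64.4; e = 61.4 − 64.4 = -3
x=70: ŷ = -0.6 + 70 = 69.4; e = 72.4 − 69.4 = 3
SSE = 25 + 16 + 1 + 0 + 4 + 4 + 9 + 9 = 68

SSE = 68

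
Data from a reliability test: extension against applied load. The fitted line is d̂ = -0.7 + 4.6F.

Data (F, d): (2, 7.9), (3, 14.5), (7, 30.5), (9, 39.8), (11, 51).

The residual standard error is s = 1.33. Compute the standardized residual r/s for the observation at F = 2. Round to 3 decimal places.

d̂ = -0.7 + 4.6·2 = 8.5
r = 7.9 − 8.5 = -0.6
r/s = -0.6 / 1.33 = -0.451

-0.451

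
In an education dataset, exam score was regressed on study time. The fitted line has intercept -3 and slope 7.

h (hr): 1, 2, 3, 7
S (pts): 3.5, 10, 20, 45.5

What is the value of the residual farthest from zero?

h=1: ŷ = -3 + 7·1 = 4; r = 3.5 − 4 = -0.5
h=2: ŷ = -3 + 7·2 = 11; r = 10 − 11 = -1
h=3: ŷ = -3 + 7·3 = 18; r = 20 − 18 = 2
h=7: ŷ = -3 + 7·7 = 46; r = 45.5 − 46 = -0.5
Largest |r| is 2 at h = 3, residual 2.

r = 2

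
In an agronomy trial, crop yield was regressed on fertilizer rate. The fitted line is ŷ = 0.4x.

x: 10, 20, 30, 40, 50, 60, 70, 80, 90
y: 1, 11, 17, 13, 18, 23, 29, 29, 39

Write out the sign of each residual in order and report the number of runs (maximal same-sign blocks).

6 runs

x=10: ŷ = 0.4·10 = 4; e = 1 − 4 = -3
x=20: ŷ = 0.4·20 = 8; e = 11 − 8 = 3
x=30: ŷ = 0.4·30 = 12; e = 17 − 12 = 5
x=40: ŷ = 0.4·40 = 16; e = 13 − 16 = -3
x=50: ŷ = 0.4·50 = 20; e = 18 − 20 = -2
x=60: ŷ = 0.4·60 = 24; e = 23 − 24 = -1
x=70: ŷ = 0.4·70 = 28; e = 29 − 28 = 1
x=80: ŷ = 0.4·80 = 32; e = 29 − 32 = -3
x=90: ŷ = 0.4·90 = 36; e = 39 − 36 = 3
Signs: − + + − − − + − +
Runs: −×1, +×2, −×3, +×1, −×1, +×1 → 6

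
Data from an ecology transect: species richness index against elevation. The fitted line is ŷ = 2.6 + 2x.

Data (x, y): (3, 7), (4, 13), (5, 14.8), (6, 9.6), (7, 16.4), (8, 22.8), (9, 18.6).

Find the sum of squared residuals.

x=3: ŷ = 2.6 + 2·3 = 8.6; e = 7 − 8.6 = -1.6
x=4: ŷ = 2.6 + 2·4 = 10.6; e = 13 − 10.6 = 2.4
x=5: ŷ = 2.6 + 2·5 = 12.6; e = 14.8 − 12.6 = 2.2
x=6: ŷ = 2.6 + 2·6 = 14.6; e = 9.6 − 14.6 = -5
x=7: ŷ = 2.6 + 2·7 = 16.6; e = 16.4 − 16.6 = -0.2
x=8: ŷ = 2.6 + 2·8 = 18.6; e = 22.8 − 18.6 = 4.2
x=9: ŷ = 2.6 + 2·9 = 20.6; e = 18.6 − 20.6 = -2
SSE = 2.56 + 5.76 + 4.84 + 25 + 0.04 + 17.64 + 4 = 59.84

SSE = 59.84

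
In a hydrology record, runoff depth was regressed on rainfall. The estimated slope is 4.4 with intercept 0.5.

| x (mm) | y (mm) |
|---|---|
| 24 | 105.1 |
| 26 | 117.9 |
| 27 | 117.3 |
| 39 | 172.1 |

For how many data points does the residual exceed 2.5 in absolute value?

1

x=24: ŷ = 0.5 + 4.4·24 = 106.1; e = 105.1 − 106.1 = -1
x=26: ŷ = 0.5 + 4.4·26 = 114.9; e = 117.9 − 114.9 = 3
x=27: ŷ = 0.5 + 4.4·27 = 119.3; e = 117.3 − 119.3 = -2
x=39: ŷ = 0.5 + 4.4·39 = 172.1; e = 172.1 − 172.1 = 0
|e| > 2.5: x=26 (|e|=3) → 1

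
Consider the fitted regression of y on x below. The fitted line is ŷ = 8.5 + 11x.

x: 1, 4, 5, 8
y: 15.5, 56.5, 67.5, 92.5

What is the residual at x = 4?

e = 4

ŷ = 8.5 + 11·4 = 52.5
e = 56.5 − 52.5 = 4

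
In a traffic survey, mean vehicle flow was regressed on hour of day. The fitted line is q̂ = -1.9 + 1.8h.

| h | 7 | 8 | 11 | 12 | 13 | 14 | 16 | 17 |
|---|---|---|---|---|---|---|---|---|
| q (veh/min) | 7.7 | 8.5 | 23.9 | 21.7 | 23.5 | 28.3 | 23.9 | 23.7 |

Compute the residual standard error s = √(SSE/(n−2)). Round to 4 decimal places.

s = 4.6188

h=7: q̂ = -1.9 + 1.8·7 = 10.7; r = 7.7 − 10.7 = -3
h=8: q̂ = -1.9 + 1.8·8 = 12.5; r = 8.5 − 12.5 = -4
h=11: q̂ = -1.9 + 1.8·11 = 17.9; r = 23.9 − 17.9 = 6
h=12: q̂ = -1.9 + 1.8·12 = 19.7; r = 21.7 − 19.7 = 2
h=13: q̂ = -1.9 + 1.8·13 = 21.5; r = 23.5 − 21.5 = 2
h=14: q̂ = -1.9 + 1.8·14 = 23.3; r = 28.3 − 23.3 = 5
h=16: q̂ = -1.9 + 1.8·16 = 26.9; r = 23.9 − 26.9 = -3
h=17: q̂ = -1.9 + 1.8·17 = 28.7; r = 23.7 − 28.7 = -5
SSE = 9 + 16 + 36 + 4 + 4 + 25 + 9 + 25 = 128
s = √(128/6) = √21.3333 ≈ 4.6188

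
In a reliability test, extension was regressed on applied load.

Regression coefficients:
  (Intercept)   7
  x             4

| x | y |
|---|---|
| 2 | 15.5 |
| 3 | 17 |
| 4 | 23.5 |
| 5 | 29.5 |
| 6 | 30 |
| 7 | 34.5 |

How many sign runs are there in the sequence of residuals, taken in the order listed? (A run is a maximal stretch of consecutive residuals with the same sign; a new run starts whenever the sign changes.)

4 runs

x=2: ŷ = 7 + 4·2 = 15; e = 15.5 − 15 = 0.5
x=3: ŷ = 7 + 4·3 = 19; e = 17 − 19 = -2
x=4: ŷ = 7 + 4·4 = 23; e = 23.5 − 23 = 0.5
x=5: ŷ = 7 + 4·5 = 27; e = 29.5 − 27 = 2.5
x=6: ŷ = 7 + 4·6 = 31; e = 30 − 31 = -1
x=7: ŷ = 7 + 4·7 = 35; e = 34.5 − 35 = -0.5
Signs: + − + + − −
Runs: +×1, −×1, +×2, −×2 → 4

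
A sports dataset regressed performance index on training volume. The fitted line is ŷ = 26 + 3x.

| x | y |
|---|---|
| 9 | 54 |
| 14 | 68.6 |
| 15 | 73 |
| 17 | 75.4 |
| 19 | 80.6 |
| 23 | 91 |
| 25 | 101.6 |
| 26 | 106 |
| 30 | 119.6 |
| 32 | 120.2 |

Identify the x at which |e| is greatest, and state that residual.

x = 23, e = -4

x=9: ŷ = 26 + 3·9 = 53; e = 54 − 53 = 1
x=14: ŷ = 26 + 3·14 = 68; e = 68.6 − 68 = 0.6
x=15: ŷ = 26 + 3·15 = 71; e = 73 − 71 = 2
x=17: ŷ = 26 + 3·17 = 77; e = 75.4 − 77 = -1.6
x=19: ŷ = 26 + 3·19 = 83; e = 80.6 − 83 = -2.4
x=23: ŷ = 26 + 3·23 = 95; e = 91 − 95 = -4
x=25: ŷ = 26 + 3·25 = 101; e = 101.6 − 101 = 0.6
x=26: ŷ = 26 + 3·26 = 104; e = 106 − 104 = 2
x=30: ŷ = 26 + 3·30 = 116; e = 119.6 − 116 = 3.6
x=32: ŷ = 26 + 3·32 = 122; e = 120.2 − 122 = -1.8
Largest |e| is 4 at x = 23, residual -4.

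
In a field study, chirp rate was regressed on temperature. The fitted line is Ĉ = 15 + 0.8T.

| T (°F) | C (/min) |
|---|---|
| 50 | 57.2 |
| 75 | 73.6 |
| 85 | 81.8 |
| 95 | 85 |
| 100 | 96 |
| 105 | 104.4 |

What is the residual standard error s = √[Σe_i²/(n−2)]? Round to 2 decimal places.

s = 4.31

T=50: Ĉ = 15 + 0.8·50 = 55; e = 57.2 − 55 = 2.2
T=75: Ĉ = 15 + 0.8·75 = 75; e = 73.6 − 75 = -1.4
T=85: Ĉ = 15 + 0.8·85 = 83; e = 81.8 − 83 = -1.2
T=95: Ĉ = 15 + 0.8·95 = 91; e = 85 − 91 = -6
T=100: Ĉ = 15 + 0.8·100 = 95; e = 96 − 95 = 1
T=105: Ĉ = 15 + 0.8·105 = 99; e = 104.4 − 99 = 5.4
SSE = 4.84 + 1.96 + 1.44 + 36 + 1 + 29.16 = 74.4
s = √(74.4/4) = √18.6 ≈ 4.31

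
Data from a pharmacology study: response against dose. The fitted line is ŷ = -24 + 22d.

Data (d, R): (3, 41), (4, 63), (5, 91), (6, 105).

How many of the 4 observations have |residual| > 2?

2

d=3: ŷ = -24 + 22·3 = 42; e = 41 − 42 = -1
d=4: ŷ = -24 + 22·4 = 64; e = 63 − 64 = -1
d=5: ŷ = -24 + 22·5 = 86; e = 91 − 86 = 5
d=6: ŷ = -24 + 22·6 = 108; e = 105 − 108 = -3
|e| > 2: d=5 (|e|=5), d=6 (|e|=3) → 2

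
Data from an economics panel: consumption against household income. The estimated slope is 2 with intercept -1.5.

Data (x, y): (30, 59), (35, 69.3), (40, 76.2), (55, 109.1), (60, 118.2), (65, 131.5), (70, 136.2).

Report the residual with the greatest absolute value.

x=30: ŷ = -1.5 + 2·30 = 58.5; r = 59 − 58.5 = 0.5
x=35: ŷ = -1.5 + 2·35 = 68.5; r = 69.3 − 68.5 = 0.8
x=40: ŷ = -1.5 + 2·40 = 78.5; r = 76.2 − 78.5 = -2.3
x=55: ŷ = -1.5 + 2·55 = 108.5; r = 109.1 − 108.5 = 0.6
x=60: ŷ = -1.5 + 2·60 = 118.5; r = 118.2 − 118.5 = -0.3
x=65: ŷ = -1.5 + 2·65 = 128.5; r = 131.5 − 128.5 = 3
x=70: ŷ = -1.5 + 2·70 = 138.5; r = 136.2 − 138.5 = -2.3
Largest |r| is 3 at x = 65, residual 3.

r = 3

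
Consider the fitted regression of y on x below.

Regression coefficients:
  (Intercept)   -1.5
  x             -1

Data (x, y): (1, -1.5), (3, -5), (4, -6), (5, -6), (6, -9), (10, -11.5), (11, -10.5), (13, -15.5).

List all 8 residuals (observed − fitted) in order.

x=1: ŷ = -1.5 − 1 = -2.5; e = -1.5 − (-2.5) = 1
x=3: ŷ = -1.5 − 3 = -4.5; e = -5 − (-4.5) = -0.5
x=4: ŷ = -1.5 − 4 = -5.5; e = -6 − (-5.5) = -0.5
x=5: ŷ = -1.5 − 5 = -6.5; e = -6 − (-6.5) = 0.5
x=6: ŷ = -1.5 − 6 = -7.5; e = -9 − (-7.5) = -1.5
x=10: ŷ = -1.5 − 10 = -11.5; e = -11.5 − (-11.5) = 0
x=11: ŷ = -1.5 − 11 = -12.5; e = -10.5 − (-12.5) = 2
x=13: ŷ = -1.5 − 13 = -14.5; e = -15.5 − (-14.5) = -1

1, -0.5, -0.5, 0.5, -1.5, 0, 2, -1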